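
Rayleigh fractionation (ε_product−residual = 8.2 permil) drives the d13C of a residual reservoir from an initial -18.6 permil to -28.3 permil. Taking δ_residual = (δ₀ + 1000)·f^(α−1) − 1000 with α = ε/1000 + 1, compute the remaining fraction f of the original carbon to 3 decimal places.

0.298

α − 1 = ε/1000 = 0.0082
(δ_res + 1000)/(δ₀ + 1000) = (-28.3 + 1000)/(-18.6 + 1000) = 971.7/981.4 = 0.990116
f = 0.990116^(1/0.0082) = exp(ln(0.990116)/0.0082) = exp(-0.00993/0.0082)
f = exp(-1.2113) = 0.2978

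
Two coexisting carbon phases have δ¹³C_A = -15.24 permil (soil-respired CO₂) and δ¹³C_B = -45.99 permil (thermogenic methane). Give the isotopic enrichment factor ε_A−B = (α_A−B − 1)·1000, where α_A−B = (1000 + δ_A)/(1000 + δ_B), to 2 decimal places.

32.23 permil

α_A−B = (1000 + -15.24) / (1000 + -45.99) = 984.76 / 954.01 = 1.032232
ε_A−B = (1.032232 − 1) × 1000 = 32.232 permil
(The approximation ε ≈ δ_A − δ_B would give 30.75 permil.)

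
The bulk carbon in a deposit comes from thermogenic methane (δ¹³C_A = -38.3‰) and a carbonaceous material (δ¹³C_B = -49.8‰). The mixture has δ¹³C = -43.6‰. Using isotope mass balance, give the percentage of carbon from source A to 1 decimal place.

53.9%

δ_mix = f_A·δ_A + (1 − f_A)·δ_B  ⇒  f_A = (δ_mix − δ_B)/(δ_A − δ_B)
f_A = (-43.6 − (-49.8)) / (-38.3 − (-49.8))
f_A = 6.2 / 11.5 = 0.5391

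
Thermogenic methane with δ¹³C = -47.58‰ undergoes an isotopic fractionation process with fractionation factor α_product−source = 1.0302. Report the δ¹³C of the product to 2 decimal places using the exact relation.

δ_product = (δ_source + 1000)·α − 1000
δ_product = (-47.58 + 1000) × 1.0302 − 1000
δ_product = 981.183 − 1000 = -18.817‰

-18.82‰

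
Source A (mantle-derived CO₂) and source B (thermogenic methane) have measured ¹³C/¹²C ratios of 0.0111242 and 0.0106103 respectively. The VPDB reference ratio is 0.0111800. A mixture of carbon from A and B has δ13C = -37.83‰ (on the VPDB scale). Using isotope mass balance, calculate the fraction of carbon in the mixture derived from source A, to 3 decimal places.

0.286

δ_A = (0.0111242/0.0111800 − 1)×1000 = (0.995009 − 1)×1000 = -4.991‰
δ_B = (0.0106103/0.0111800 − 1)×1000 = (0.949043 − 1)×1000 = -50.957‰
f_A = (δ_mix − δ_B)/(δ_A − δ_B) = (-37.83 − (-50.957))/(-4.991 − (-50.957))
f_A = 13.127 / 45.966 = 0.2856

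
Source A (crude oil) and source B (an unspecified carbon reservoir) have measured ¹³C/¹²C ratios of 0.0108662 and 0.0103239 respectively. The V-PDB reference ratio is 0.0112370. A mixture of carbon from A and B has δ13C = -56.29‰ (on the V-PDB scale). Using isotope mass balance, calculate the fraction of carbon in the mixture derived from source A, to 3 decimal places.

0.517

δ_A = (0.0108662/0.0112370 − 1)×1000 = (0.967002 − 1)×1000 = -32.998‰
δ_B = (0.0103239/0.0112370 − 1)×1000 = (0.918742 − 1)×1000 = -81.258‰
f_A = (δ_mix − δ_B)/(δ_A − δ_B) = (-56.29 − (-81.258))/(-32.998 − (-81.258))
f_A = 24.968 / 48.260 = 0.5174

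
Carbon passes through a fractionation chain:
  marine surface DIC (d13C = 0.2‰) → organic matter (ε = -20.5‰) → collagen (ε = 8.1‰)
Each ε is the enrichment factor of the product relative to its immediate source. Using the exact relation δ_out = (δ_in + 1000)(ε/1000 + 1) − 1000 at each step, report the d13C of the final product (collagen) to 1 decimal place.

step 1: δ = (0.20 + 1000)·(-20.5/1000 + 1) − 1000 = -20.30‰
step 2: δ = (-20.30 + 1000)·(8.1/1000 + 1) − 1000 = -12.37‰

-12.4‰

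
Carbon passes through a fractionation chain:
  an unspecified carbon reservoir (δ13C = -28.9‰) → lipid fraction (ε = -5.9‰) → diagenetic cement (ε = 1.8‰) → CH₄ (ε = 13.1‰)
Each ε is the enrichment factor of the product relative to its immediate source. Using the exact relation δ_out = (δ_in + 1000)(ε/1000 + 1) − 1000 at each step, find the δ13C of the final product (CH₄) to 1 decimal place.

step 1: δ = (-28.90 + 1000)·(-5.9/1000 + 1) − 1000 = -34.63‰
step 2: δ = (-34.63 + 1000)·(1.8/1000 + 1) − 1000 = -32.89‰
step 3: δ = (-32.89 + 1000)·(13.1/1000 + 1) − 1000 = -20.22‰

-20.2‰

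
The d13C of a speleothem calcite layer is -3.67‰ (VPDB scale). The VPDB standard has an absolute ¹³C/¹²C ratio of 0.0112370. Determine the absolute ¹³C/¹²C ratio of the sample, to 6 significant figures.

0.0111958

R_sample = R_standard × (d13C/1000 + 1)
R_sample = 0.0112370 × (-3.67/1000 + 1) = 0.0112370 × 0.996330
R_sample = 0.0111958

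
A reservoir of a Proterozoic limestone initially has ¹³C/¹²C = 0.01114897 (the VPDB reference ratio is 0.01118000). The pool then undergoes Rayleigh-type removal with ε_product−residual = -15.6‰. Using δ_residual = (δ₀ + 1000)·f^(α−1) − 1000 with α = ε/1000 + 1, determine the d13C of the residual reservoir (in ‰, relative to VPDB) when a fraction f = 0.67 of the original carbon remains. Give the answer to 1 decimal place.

3.5‰

δ₀ = (0.01114897/0.01118000 − 1)×1000 = (0.997225 − 1)×1000 = -2.775‰
α − 1 = ε/1000 = -0.0156
f^(α−1) = 0.67^(-0.0156) = 1.006267
δ_res = (-2.775 + 1000) × 1.006267 − 1000 = 1003.474 − 1000 = 3.47‰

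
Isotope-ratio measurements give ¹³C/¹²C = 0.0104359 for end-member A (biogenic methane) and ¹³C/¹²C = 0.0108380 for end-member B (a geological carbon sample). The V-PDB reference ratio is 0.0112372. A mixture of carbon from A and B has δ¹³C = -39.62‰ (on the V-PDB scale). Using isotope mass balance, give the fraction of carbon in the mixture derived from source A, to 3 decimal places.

δ_A = (0.0104359/0.0112372 − 1)×1000 = (0.928692 − 1)×1000 = -71.308‰
δ_B = (0.0108380/0.0112372 − 1)×1000 = (0.964475 − 1)×1000 = -35.525‰
f_A = (δ_mix − δ_B)/(δ_A − δ_B) = (-39.62 − (-35.525))/(-71.308 − (-35.525))
f_A = -4.095 / -35.783 = 0.1144

0.114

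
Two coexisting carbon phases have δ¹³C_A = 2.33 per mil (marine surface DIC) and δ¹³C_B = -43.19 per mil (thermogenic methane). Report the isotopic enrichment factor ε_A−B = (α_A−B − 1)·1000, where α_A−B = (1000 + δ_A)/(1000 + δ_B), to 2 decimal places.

47.57 per mil

α_A−B = (1000 + 2.33) / (1000 + -43.19) = 1002.33 / 956.81 = 1.047575
ε_A−B = (1.047575 − 1) × 1000 = 47.575 per mil
(The approximation ε ≈ δ_A − δ_B would give 45.52 per mil.)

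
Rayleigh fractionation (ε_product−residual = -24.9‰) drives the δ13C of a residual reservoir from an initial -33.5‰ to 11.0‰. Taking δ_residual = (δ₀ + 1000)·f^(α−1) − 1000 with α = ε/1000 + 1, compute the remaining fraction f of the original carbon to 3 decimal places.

0.164

α − 1 = ε/1000 = -0.0249
(δ_res + 1000)/(δ₀ + 1000) = (11.0 + 1000)/(-33.5 + 1000) = 1011.0/966.5 = 1.046042
f = 1.046042^(1/-0.0249) = exp(ln(1.046042)/-0.0249) = exp(0.04501/-0.0249)
f = exp(-1.8078) = 0.1640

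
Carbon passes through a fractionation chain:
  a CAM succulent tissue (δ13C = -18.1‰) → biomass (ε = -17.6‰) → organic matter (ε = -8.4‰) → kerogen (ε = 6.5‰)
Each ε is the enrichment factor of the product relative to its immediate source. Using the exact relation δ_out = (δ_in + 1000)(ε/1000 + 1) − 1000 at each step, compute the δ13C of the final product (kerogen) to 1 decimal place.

step 1: δ = (-18.10 + 1000)·(-17.6/1000 + 1) − 1000 = -35.38‰
step 2: δ = (-35.38 + 1000)·(-8.4/1000 + 1) − 1000 = -43.48‰
step 3: δ = (-43.48 + 1000)·(6.5/1000 + 1) − 1000 = -37.27‰

-37.3‰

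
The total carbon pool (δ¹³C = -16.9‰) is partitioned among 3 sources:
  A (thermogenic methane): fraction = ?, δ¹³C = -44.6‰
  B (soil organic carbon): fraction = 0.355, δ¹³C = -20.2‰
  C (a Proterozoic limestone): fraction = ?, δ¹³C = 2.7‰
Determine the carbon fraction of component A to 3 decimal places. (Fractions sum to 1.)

0.243

Let f_A and f_C be the unknown fractions; fractions sum to 1 so f_A + f_C = 0.645.
Mass balance: Σ fᵢ·δᵢ = δ_bulk ⇒ f_A·(-44.6) + f_C·(2.7) = -16.9 − (-7.171) = -9.729
Substitute f_C = 0.645 − f_A:
f_A·(-44.6 − 2.7) = -9.729 − 0.645×(2.7) = -11.470
f_A = -11.470 / -47.3 = 0.2425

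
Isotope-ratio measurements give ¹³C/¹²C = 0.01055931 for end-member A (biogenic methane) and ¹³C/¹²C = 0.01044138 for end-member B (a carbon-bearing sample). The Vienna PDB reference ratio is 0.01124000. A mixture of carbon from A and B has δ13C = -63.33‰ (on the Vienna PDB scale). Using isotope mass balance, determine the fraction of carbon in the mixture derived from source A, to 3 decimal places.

δ_A = (0.01055931/0.01124000 − 1)×1000 = (0.939440 − 1)×1000 = -60.560‰
δ_B = (0.01044138/0.01124000 − 1)×1000 = (0.928948 − 1)×1000 = -71.052‰
f_A = (δ_mix − δ_B)/(δ_A − δ_B) = (-63.33 − (-71.052))/(-60.560 − (-71.052))
f_A = 7.722 / 10.492 = 0.7360

0.736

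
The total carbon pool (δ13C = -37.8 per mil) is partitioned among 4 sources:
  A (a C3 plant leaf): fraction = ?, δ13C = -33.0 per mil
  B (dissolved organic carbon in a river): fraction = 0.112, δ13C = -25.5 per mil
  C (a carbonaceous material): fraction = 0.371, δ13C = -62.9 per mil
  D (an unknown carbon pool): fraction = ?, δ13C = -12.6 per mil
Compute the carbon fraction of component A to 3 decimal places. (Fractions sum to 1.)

Let f_A and f_D be the unknown fractions; fractions sum to 1 so f_A + f_D = 0.517.
Mass balance: Σ fᵢ·δᵢ = δ_bulk ⇒ f_A·(-33.0) + f_D·(-12.6) = -37.8 − (-26.192) = -11.608
Substitute f_D = 0.517 − f_A:
f_A·(-33.0 − -12.6) = -11.608 − 0.517×(-12.6) = -5.094
f_A = -5.094 / -20.4 = 0.2497

0.250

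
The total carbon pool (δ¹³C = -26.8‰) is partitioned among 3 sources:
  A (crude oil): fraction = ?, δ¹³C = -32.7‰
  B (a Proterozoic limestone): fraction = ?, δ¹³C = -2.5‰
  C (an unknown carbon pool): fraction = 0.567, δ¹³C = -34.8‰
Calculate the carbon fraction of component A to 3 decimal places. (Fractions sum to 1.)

0.198

Let f_A and f_B be the unknown fractions; fractions sum to 1 so f_A + f_B = 0.433.
Mass balance: Σ fᵢ·δᵢ = δ_bulk ⇒ f_A·(-32.7) + f_B·(-2.5) = -26.8 − (-19.732) = -7.068
Substitute f_B = 0.433 − f_A:
f_A·(-32.7 − -2.5) = -7.068 − 0.433×(-2.5) = -5.986
f_A = -5.986 / -30.2 = 0.1982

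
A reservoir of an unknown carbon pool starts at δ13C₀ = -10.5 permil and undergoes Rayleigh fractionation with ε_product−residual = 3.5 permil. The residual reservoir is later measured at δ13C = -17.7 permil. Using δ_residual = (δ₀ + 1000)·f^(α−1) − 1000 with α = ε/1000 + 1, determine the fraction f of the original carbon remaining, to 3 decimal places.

0.124

α − 1 = ε/1000 = 0.0035
(δ_res + 1000)/(δ₀ + 1000) = (-17.7 + 1000)/(-10.5 + 1000) = 982.3/989.5 = 0.992724
f = 0.992724^(1/0.0035) = exp(ln(0.992724)/0.0035) = exp(-0.00730/0.0035)
f = exp(-2.0866) = 0.1241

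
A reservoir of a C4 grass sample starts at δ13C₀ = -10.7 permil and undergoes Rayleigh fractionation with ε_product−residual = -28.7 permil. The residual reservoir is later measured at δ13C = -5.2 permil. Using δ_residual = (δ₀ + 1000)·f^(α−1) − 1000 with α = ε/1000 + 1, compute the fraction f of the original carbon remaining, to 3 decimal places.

0.824

α − 1 = ε/1000 = -0.0287
(δ_res + 1000)/(δ₀ + 1000) = (-5.2 + 1000)/(-10.7 + 1000) = 994.8/989.3 = 1.005559
f = 1.005559^(1/-0.0287) = exp(ln(1.005559)/-0.0287) = exp(0.00554/-0.0287)
f = exp(-0.1932) = 0.8243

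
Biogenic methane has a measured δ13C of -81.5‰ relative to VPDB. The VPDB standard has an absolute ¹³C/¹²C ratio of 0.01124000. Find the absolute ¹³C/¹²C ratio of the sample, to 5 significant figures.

R_sample = R_standard × (δ13C/1000 + 1)
R_sample = 0.01124000 × (-81.5/1000 + 1) = 0.01124000 × 0.918500
R_sample = 0.0103239

0.010324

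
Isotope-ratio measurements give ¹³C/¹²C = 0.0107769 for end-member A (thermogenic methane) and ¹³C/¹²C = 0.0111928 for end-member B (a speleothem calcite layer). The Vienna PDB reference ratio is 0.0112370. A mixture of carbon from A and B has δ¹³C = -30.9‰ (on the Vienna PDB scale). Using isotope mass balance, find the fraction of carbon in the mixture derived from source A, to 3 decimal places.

δ_A = (0.0107769/0.0112370 − 1)×1000 = (0.959055 − 1)×1000 = -40.945‰
δ_B = (0.0111928/0.0112370 − 1)×1000 = (0.996067 − 1)×1000 = -3.933‰
f_A = (δ_mix − δ_B)/(δ_A − δ_B) = (-30.9 − (-3.933))/(-40.945 − (-3.933))
f_A = -26.967 / -37.012 = 0.7286

0.729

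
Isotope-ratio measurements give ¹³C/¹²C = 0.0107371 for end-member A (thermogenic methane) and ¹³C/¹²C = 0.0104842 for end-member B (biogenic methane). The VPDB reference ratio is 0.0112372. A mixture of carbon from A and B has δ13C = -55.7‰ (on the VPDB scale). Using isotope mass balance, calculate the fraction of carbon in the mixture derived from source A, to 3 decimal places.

δ_A = (0.0107371/0.0112372 − 1)×1000 = (0.955496 − 1)×1000 = -44.504‰
δ_B = (0.0104842/0.0112372 − 1)×1000 = (0.932990 − 1)×1000 = -67.010‰
f_A = (δ_mix − δ_B)/(δ_A − δ_B) = (-55.7 − (-67.010))/(-44.504 − (-67.010))
f_A = 11.310 / 22.506 = 0.5025

0.503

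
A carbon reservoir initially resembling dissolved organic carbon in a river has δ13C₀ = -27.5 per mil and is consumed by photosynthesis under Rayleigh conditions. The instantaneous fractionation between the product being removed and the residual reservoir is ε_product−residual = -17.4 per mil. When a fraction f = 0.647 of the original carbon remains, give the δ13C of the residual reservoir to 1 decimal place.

-20.1 per mil

Rayleigh residual: δ_res = (δ₀ + 1000)·f^(α−1) − 1000
α = ε/1000 + 1 = 0.98260, so α − 1 = -0.01740
f^(α−1) = 0.647^(-0.01740) = 1.007605
δ_res = (-27.5 + 1000) × 1.007605 − 1000 = 979.896 − 1000 = -20.10 per mil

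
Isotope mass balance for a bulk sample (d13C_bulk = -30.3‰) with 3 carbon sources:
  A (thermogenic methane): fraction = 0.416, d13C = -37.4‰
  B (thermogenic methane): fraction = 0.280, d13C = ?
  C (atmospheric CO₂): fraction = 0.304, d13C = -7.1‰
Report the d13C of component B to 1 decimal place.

Isotope mass balance: δ_bulk = Σ fᵢ·δᵢ.
-30.3 = 0.416×(-37.4) + 0.280×δ_B + 0.304×(-7.1)
0.280·δ_B = -30.3 − (-17.717) = -12.583
δ_B = -12.583 / 0.280 = -44.94‰

-44.9‰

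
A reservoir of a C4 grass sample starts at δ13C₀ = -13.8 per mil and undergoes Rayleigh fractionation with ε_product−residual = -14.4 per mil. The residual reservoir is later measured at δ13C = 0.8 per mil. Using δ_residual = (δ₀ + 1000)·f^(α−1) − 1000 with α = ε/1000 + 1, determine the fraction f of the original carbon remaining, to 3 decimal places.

0.360

α − 1 = ε/1000 = -0.0144
(δ_res + 1000)/(δ₀ + 1000) = (0.8 + 1000)/(-13.8 + 1000) = 1000.8/986.2 = 1.014804
f = 1.014804^(1/-0.0144) = exp(ln(1.014804)/-0.0144) = exp(0.01470/-0.0144)
f = exp(-1.0205) = 0.3604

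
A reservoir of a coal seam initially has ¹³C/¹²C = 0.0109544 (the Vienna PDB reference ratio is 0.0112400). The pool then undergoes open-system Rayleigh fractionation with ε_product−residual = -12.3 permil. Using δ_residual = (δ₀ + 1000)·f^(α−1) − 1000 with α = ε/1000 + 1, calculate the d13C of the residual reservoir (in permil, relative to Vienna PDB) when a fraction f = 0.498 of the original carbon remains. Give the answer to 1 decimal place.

δ₀ = (0.0109544/0.0112400 − 1)×1000 = (0.974591 − 1)×1000 = -25.409 permil
α − 1 = ε/1000 = -0.0123
f^(α−1) = 0.498^(-0.0123) = 1.008612
δ_res = (-25.409 + 1000) × 1.008612 − 1000 = 982.984 − 1000 = -17.02 permil

-17.0 permil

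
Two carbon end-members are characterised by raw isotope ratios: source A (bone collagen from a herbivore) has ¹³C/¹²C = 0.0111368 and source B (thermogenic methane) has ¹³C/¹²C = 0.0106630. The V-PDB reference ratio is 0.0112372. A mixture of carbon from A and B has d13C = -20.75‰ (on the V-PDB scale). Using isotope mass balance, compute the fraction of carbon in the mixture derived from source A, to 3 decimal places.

0.720

δ_A = (0.0111368/0.0112372 − 1)×1000 = (0.991065 − 1)×1000 = -8.935‰
δ_B = (0.0106630/0.0112372 − 1)×1000 = (0.948902 − 1)×1000 = -51.098‰
f_A = (δ_mix − δ_B)/(δ_A − δ_B) = (-20.75 − (-51.098))/(-8.935 − (-51.098))
f_A = 30.348 / 42.164 = 0.7198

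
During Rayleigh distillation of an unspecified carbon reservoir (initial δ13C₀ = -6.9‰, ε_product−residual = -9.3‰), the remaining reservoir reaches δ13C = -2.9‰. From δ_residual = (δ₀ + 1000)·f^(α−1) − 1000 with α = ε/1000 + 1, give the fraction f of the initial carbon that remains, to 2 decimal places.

α − 1 = ε/1000 = -0.0093
(δ_res + 1000)/(δ₀ + 1000) = (-2.9 + 1000)/(-6.9 + 1000) = 997.1/993.1 = 1.004028
f = 1.004028^(1/-0.0093) = exp(ln(1.004028)/-0.0093) = exp(0.00402/-0.0093)
f = exp(-0.4322) = 0.6491

0.65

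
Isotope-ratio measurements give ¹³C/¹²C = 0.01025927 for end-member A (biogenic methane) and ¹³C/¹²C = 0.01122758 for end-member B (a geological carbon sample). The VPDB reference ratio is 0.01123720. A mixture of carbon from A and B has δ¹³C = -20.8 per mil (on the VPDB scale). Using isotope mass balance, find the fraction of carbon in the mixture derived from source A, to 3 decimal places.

δ_A = (0.01025927/0.01123720 − 1)×1000 = (0.912974 − 1)×1000 = -87.026 per mil
δ_B = (0.01122758/0.01123720 − 1)×1000 = (0.999144 − 1)×1000 = -0.856 per mil
f_A = (δ_mix − δ_B)/(δ_A − δ_B) = (-20.8 − (-0.856))/(-87.026 − (-0.856))
f_A = -19.944 / -86.170 = 0.2314

0.231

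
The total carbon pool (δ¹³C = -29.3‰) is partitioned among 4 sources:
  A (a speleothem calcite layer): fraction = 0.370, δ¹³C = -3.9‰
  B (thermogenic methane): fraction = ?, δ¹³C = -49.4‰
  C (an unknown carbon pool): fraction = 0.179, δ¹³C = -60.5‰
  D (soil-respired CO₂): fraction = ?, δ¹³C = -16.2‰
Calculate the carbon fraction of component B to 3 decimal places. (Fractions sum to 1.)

Let f_B and f_D be the unknown fractions; fractions sum to 1 so f_B + f_D = 0.451.
Mass balance: Σ fᵢ·δᵢ = δ_bulk ⇒ f_B·(-49.4) + f_D·(-16.2) = -29.3 − (-12.272) = -17.028
Substitute f_D = 0.451 − f_B:
f_B·(-49.4 − -16.2) = -17.028 − 0.451×(-16.2) = -9.721
f_B = -9.721 / -33.2 = 0.2928

0.293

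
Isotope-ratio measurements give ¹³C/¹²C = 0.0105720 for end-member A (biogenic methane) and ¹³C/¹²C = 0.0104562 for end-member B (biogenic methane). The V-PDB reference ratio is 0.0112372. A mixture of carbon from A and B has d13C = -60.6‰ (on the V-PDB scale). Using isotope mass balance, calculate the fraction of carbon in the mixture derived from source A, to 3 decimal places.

δ_A = (0.0105720/0.0112372 − 1)×1000 = (0.940804 − 1)×1000 = -59.196‰
δ_B = (0.0104562/0.0112372 − 1)×1000 = (0.930499 − 1)×1000 = -69.501‰
f_A = (δ_mix − δ_B)/(δ_A − δ_B) = (-60.6 − (-69.501))/(-59.196 − (-69.501))
f_A = 8.901 / 10.305 = 0.8638

0.864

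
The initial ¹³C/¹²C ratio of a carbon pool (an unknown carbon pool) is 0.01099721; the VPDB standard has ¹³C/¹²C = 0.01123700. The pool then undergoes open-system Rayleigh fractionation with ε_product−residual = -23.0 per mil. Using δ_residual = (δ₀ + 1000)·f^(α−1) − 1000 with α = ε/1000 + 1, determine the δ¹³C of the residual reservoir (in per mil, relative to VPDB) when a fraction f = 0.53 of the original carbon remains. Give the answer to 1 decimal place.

-6.9 per mil

δ₀ = (0.01099721/0.01123700 − 1)×1000 = (0.978661 − 1)×1000 = -21.339 per mil
α − 1 = ε/1000 = -0.0230
f^(α−1) = 0.53^(-0.0230) = 1.014709
δ_res = (-21.339 + 1000) × 1.014709 − 1000 = 993.056 − 1000 = -6.94 per mil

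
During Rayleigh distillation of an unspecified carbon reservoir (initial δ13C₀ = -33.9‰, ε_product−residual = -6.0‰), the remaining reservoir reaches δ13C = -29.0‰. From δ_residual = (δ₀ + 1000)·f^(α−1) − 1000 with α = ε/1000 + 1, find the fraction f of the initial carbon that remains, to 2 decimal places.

0.43

α − 1 = ε/1000 = -0.0060
(δ_res + 1000)/(δ₀ + 1000) = (-29.0 + 1000)/(-33.9 + 1000) = 971.0/966.1 = 1.005072
f = 1.005072^(1/-0.0060) = exp(ln(1.005072)/-0.0060) = exp(0.00506/-0.0060)
f = exp(-0.8432) = 0.4303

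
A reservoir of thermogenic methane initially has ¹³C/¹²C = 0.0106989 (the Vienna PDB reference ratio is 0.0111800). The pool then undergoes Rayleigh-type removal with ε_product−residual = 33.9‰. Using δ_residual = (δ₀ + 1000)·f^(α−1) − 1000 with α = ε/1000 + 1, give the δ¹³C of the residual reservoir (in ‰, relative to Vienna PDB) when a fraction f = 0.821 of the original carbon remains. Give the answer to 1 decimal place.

-49.4‰

δ₀ = (0.0106989/0.0111800 − 1)×1000 = (0.956968 − 1)×1000 = -43.032‰
α − 1 = ε/1000 = 0.0339
f^(α−1) = 0.821^(0.0339) = 0.993336
δ_res = (-43.032 + 1000) × 0.993336 − 1000 = 950.591 − 1000 = -49.41‰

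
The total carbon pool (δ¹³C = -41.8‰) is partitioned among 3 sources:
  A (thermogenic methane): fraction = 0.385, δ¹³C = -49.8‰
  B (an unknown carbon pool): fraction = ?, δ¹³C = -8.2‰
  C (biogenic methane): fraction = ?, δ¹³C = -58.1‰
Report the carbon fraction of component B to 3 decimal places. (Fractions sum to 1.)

0.263

Let f_B and f_C be the unknown fractions; fractions sum to 1 so f_B + f_C = 0.615.
Mass balance: Σ fᵢ·δᵢ = δ_bulk ⇒ f_B·(-8.2) + f_C·(-58.1) = -41.8 − (-19.173) = -22.627
Substitute f_C = 0.615 − f_B:
f_B·(-8.2 − -58.1) = -22.627 − 0.615×(-58.1) = 13.104
f_B = 13.104 / 49.9 = 0.2626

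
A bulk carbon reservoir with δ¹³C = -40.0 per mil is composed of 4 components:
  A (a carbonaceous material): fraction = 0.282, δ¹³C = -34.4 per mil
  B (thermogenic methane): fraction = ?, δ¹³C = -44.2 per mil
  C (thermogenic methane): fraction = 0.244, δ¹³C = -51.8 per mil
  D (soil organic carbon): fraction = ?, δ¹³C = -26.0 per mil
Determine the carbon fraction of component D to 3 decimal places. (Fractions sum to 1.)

0.181

Let f_D and f_B be the unknown fractions; fractions sum to 1 so f_D + f_B = 0.474.
Mass balance: Σ fᵢ·δᵢ = δ_bulk ⇒ f_D·(-26.0) + f_B·(-44.2) = -40.0 − (-22.340) = -17.660
Substitute f_B = 0.474 − f_D:
f_D·(-26.0 − -44.2) = -17.660 − 0.474×(-44.2) = 3.291
f_D = 3.291 / 18.2 = 0.1808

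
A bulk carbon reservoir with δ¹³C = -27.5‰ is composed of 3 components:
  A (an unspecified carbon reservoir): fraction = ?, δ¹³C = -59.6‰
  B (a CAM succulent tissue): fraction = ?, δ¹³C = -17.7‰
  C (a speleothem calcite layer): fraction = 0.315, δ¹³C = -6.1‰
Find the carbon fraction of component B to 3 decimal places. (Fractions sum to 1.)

Let f_B and f_A be the unknown fractions; fractions sum to 1 so f_B + f_A = 0.685.
Mass balance: Σ fᵢ·δᵢ = δ_bulk ⇒ f_B·(-17.7) + f_A·(-59.6) = -27.5 − (-1.921) = -25.578
Substitute f_A = 0.685 − f_B:
f_B·(-17.7 − -59.6) = -25.578 − 0.685×(-59.6) = 15.248
f_B = 15.248 / 41.9 = 0.3639

0.364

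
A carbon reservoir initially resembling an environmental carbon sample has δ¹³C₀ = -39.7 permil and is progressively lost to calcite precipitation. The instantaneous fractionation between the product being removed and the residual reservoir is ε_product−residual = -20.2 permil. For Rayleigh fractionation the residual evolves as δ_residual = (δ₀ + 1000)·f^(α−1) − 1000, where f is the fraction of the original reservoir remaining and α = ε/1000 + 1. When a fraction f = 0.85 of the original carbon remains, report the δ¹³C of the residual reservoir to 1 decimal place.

Rayleigh residual: δ_res = (δ₀ + 1000)·f^(α−1) − 1000
α = ε/1000 + 1 = 0.97980, so α − 1 = -0.02020
f^(α−1) = 0.85^(-0.02020) = 1.003288
δ_res = (-39.7 + 1000) × 1.003288 − 1000 = 963.458 − 1000 = -36.54 permil

-36.5 permil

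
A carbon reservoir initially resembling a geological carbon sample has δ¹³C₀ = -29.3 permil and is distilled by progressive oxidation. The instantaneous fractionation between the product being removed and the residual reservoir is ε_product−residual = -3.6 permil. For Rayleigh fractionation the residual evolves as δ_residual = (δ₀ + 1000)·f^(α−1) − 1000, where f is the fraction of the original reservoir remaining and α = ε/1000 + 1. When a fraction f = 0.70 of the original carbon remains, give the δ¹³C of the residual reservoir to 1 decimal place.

-28.1 permil

Rayleigh residual: δ_res = (δ₀ + 1000)·f^(α−1) − 1000
α = ε/1000 + 1 = 0.99640, so α − 1 = -0.00360
f^(α−1) = 0.70^(-0.00360) = 1.001285
δ_res = (-29.3 + 1000) × 1.001285 − 1000 = 971.947 − 1000 = -28.05 permil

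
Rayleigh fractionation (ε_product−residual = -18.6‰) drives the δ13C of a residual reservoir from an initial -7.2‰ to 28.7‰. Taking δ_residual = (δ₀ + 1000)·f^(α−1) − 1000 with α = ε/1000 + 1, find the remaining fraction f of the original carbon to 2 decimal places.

α − 1 = ε/1000 = -0.0186
(δ_res + 1000)/(δ₀ + 1000) = (28.7 + 1000)/(-7.2 + 1000) = 1028.7/992.8 = 1.036160
f = 1.036160^(1/-0.0186) = exp(ln(1.036160)/-0.0186) = exp(0.03552/-0.0186)
f = exp(-1.9098) = 0.1481

0.15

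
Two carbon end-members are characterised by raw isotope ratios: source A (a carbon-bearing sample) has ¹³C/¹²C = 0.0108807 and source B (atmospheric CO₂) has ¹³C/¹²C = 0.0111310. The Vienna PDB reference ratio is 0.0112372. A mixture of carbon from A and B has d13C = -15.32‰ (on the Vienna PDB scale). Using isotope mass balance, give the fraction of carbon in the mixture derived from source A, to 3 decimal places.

δ_A = (0.0108807/0.0112372 − 1)×1000 = (0.968275 − 1)×1000 = -31.725‰
δ_B = (0.0111310/0.0112372 − 1)×1000 = (0.990549 − 1)×1000 = -9.451‰
f_A = (δ_mix − δ_B)/(δ_A − δ_B) = (-15.32 − (-9.451))/(-31.725 − (-9.451))
f_A = -5.869 / -22.274 = 0.2635

0.263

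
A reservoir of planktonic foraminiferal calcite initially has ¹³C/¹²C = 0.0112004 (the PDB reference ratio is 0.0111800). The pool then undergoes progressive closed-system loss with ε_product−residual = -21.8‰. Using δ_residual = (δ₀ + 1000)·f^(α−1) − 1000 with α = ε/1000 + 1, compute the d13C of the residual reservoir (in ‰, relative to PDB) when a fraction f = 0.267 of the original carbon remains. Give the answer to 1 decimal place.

δ₀ = (0.0112004/0.0111800 − 1)×1000 = (1.001825 − 1)×1000 = 1.825‰
α − 1 = ε/1000 = -0.0218
f^(α−1) = 0.267^(-0.0218) = 1.029205
δ_res = (1.825 + 1000) × 1.029205 − 1000 = 1031.083 − 1000 = 31.08‰

31.1‰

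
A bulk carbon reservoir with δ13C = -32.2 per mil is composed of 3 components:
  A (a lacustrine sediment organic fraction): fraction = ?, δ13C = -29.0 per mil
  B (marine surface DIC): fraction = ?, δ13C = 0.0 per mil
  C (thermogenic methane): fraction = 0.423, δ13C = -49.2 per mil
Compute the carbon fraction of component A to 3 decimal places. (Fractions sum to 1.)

0.393

Let f_A and f_B be the unknown fractions; fractions sum to 1 so f_A + f_B = 0.577.
Mass balance: Σ fᵢ·δᵢ = δ_bulk ⇒ f_A·(-29.0) + f_B·(-0.0) = -32.2 − (-20.812) = -11.388
Substitute f_B = 0.577 − f_A:
f_A·(-29.0 − -0.0) = -11.388 − 0.577×(-0.0) = -11.388
f_A = -11.388 / -29.0 = 0.3927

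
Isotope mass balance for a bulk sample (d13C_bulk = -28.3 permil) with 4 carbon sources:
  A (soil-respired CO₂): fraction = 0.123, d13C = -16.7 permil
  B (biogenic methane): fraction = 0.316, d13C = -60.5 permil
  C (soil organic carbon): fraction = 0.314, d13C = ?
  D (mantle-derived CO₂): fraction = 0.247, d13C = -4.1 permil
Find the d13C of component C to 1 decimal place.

-19.5 permil

Isotope mass balance: δ_bulk = Σ fᵢ·δᵢ.
-28.3 = 0.123×(-16.7) + 0.316×(-60.5) + 0.314×δ_C + 0.247×(-4.1)
0.314·δ_C = -28.3 − (-22.185) = -6.115
δ_C = -6.115 / 0.314 = -19.48 permil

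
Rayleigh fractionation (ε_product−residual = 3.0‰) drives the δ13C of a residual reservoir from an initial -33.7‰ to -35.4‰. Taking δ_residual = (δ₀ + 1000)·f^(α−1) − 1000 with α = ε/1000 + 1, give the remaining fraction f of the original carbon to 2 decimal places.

α − 1 = ε/1000 = 0.0030
(δ_res + 1000)/(δ₀ + 1000) = (-35.4 + 1000)/(-33.7 + 1000) = 964.6/966.3 = 0.998241
f = 0.998241^(1/0.0030) = exp(ln(0.998241)/0.0030) = exp(-0.00176/0.0030)
f = exp(-0.5869) = 0.5560

0.56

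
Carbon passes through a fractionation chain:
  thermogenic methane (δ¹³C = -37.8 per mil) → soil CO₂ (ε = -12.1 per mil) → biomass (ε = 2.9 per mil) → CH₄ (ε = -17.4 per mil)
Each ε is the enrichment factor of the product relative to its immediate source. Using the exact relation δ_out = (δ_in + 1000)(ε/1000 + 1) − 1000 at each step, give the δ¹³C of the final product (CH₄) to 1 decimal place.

step 1: δ = (-37.80 + 1000)·(-12.1/1000 + 1) − 1000 = -49.44 per mil
step 2: δ = (-49.44 + 1000)·(2.9/1000 + 1) − 1000 = -46.69 per mil
step 3: δ = (-46.69 + 1000)·(-17.4/1000 + 1) − 1000 = -63.27 per mil

-63.3 per mil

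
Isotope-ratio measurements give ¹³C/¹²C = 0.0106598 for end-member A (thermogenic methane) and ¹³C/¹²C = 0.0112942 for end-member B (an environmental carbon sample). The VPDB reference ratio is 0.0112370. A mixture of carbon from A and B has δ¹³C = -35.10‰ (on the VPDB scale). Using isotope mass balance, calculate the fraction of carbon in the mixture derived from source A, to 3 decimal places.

0.712

δ_A = (0.0106598/0.0112370 − 1)×1000 = (0.948634 − 1)×1000 = -51.366‰
δ_B = (0.0112942/0.0112370 − 1)×1000 = (1.005090 − 1)×1000 = 5.090‰
f_A = (δ_mix − δ_B)/(δ_A − δ_B) = (-35.10 − (5.090))/(-51.366 − (5.090))
f_A = -40.190 / -56.456 = 0.7119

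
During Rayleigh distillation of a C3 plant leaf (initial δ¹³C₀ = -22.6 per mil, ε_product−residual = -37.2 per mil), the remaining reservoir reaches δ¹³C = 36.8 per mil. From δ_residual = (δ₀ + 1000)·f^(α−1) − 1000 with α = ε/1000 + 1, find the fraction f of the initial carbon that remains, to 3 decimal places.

α − 1 = ε/1000 = -0.0372
(δ_res + 1000)/(δ₀ + 1000) = (36.8 + 1000)/(-22.6 + 1000) = 1036.8/977.4 = 1.060773
f = 1.060773^(1/-0.0372) = exp(ln(1.060773)/-0.0372) = exp(0.05900/-0.0372)
f = exp(-1.5860) = 0.2047

0.205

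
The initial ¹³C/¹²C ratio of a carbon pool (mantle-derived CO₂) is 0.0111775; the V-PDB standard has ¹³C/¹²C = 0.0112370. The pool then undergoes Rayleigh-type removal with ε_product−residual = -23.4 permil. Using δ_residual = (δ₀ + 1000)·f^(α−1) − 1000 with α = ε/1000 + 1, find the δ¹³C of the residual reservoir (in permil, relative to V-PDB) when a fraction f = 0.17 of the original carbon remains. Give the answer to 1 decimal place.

36.8 permil

δ₀ = (0.0111775/0.0112370 − 1)×1000 = (0.994705 − 1)×1000 = -5.295 permil
α − 1 = ε/1000 = -0.0234
f^(α−1) = 0.17^(-0.0234) = 1.042335
δ_res = (-5.295 + 1000) × 1.042335 − 1000 = 1036.816 − 1000 = 36.82 permil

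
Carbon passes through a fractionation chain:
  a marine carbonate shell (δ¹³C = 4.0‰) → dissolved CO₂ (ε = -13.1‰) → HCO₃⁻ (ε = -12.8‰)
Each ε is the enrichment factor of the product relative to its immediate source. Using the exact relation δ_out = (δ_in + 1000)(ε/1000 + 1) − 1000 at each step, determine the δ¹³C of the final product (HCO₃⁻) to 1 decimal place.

-21.8‰

step 1: δ = (4.00 + 1000)·(-13.1/1000 + 1) − 1000 = -9.15‰
step 2: δ = (-9.15 + 1000)·(-12.8/1000 + 1) − 1000 = -21.84‰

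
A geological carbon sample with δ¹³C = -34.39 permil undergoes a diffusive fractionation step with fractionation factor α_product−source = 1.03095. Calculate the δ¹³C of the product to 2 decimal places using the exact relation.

δ_product = (δ_source + 1000)·α − 1000
δ_product = (-34.39 + 1000) × 1.03095 − 1000
δ_product = 995.496 − 1000 = -4.504 permil

-4.50 permil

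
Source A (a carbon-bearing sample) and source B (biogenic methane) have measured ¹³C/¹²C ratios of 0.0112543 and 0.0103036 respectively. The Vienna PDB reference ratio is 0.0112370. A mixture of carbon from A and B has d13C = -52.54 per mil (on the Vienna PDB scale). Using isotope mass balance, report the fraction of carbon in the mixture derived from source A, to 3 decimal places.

δ_A = (0.0112543/0.0112370 − 1)×1000 = (1.001540 − 1)×1000 = 1.540 per mil
δ_B = (0.0103036/0.0112370 − 1)×1000 = (0.916935 − 1)×1000 = -83.065 per mil
f_A = (δ_mix − δ_B)/(δ_A − δ_B) = (-52.54 − (-83.065))/(1.540 − (-83.065))
f_A = 30.525 / 84.604 = 0.3608

0.361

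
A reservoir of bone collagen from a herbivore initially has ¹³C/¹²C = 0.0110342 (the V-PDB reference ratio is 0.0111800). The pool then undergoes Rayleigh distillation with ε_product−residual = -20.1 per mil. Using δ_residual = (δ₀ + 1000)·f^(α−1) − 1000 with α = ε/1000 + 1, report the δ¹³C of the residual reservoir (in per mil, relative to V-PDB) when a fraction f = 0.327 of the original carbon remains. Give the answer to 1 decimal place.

δ₀ = (0.0110342/0.0111800 − 1)×1000 = (0.986959 − 1)×1000 = -13.041 per mil
α − 1 = ε/1000 = -0.0201
f^(α−1) = 0.327^(-0.0201) = 1.022722
δ_res = (-13.041 + 1000) × 1.022722 − 1000 = 1009.385 − 1000 = 9.38 per mil

9.4 per mil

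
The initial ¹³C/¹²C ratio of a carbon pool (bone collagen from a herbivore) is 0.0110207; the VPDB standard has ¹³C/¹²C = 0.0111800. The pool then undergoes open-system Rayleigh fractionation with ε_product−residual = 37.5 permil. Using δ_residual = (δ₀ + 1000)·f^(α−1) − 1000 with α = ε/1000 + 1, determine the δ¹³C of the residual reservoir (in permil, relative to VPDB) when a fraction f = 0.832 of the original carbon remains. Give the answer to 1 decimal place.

δ₀ = (0.0110207/0.0111800 − 1)×1000 = (0.985751 − 1)×1000 = -14.249 permil
α − 1 = ε/1000 = 0.0375
f^(α−1) = 0.832^(0.0375) = 0.993127
δ_res = (-14.249 + 1000) × 0.993127 − 1000 = 978.976 − 1000 = -21.02 permil

-21.0 permil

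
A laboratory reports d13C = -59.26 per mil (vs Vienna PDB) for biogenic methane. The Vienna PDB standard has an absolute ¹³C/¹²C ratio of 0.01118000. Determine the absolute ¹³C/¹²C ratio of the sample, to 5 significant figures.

R_sample = R_standard × (d13C/1000 + 1)
R_sample = 0.01118000 × (-59.26/1000 + 1) = 0.01118000 × 0.940740
R_sample = 0.0105175

0.010517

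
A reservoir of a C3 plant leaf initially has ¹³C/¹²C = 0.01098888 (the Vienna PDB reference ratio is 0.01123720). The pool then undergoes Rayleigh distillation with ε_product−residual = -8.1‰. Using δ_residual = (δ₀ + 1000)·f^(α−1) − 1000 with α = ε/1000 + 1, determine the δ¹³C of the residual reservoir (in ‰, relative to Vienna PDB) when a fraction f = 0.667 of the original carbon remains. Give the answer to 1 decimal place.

-18.9‰

δ₀ = (0.01098888/0.01123720 − 1)×1000 = (0.977902 − 1)×1000 = -22.098‰
α − 1 = ε/1000 = -0.0081
f^(α−1) = 0.667^(-0.0081) = 1.003286
δ_res = (-22.098 + 1000) × 1.003286 − 1000 = 981.115 − 1000 = -18.89‰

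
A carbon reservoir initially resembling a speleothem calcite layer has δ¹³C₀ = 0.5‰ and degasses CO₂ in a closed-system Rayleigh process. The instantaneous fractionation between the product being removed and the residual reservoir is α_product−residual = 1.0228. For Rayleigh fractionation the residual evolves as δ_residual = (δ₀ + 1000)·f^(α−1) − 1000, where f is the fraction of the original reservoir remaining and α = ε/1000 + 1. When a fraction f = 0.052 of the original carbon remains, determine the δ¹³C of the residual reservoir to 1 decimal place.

Rayleigh residual: δ_res = (δ₀ + 1000)·f^(α−1) − 1000
α − 1 = 0.02280
f^(α−1) = 0.052^(0.02280) = 0.934813
δ_res = (0.5 + 1000) × 0.934813 − 1000 = 935.281 − 1000 = -64.72‰

-64.7‰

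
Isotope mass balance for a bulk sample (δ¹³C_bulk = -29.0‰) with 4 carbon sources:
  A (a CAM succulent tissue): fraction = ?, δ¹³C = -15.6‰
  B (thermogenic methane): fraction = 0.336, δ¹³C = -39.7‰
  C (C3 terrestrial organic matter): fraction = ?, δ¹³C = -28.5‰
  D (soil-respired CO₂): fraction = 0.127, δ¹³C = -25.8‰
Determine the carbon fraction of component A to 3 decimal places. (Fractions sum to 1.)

0.226

Let f_A and f_C be the unknown fractions; fractions sum to 1 so f_A + f_C = 0.537.
Mass balance: Σ fᵢ·δᵢ = δ_bulk ⇒ f_A·(-15.6) + f_C·(-28.5) = -29.0 − (-16.616) = -12.384
Substitute f_C = 0.537 − f_A:
f_A·(-15.6 − -28.5) = -12.384 − 0.537×(-28.5) = 2.920
f_A = 2.920 / 12.9 = 0.2264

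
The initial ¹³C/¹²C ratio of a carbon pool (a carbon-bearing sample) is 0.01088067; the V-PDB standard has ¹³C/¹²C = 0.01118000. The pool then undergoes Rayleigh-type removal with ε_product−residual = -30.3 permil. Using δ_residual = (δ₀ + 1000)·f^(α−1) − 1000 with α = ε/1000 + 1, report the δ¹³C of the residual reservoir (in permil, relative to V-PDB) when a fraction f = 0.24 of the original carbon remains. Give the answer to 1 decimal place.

δ₀ = (0.01088067/0.01118000 − 1)×1000 = (0.973226 − 1)×1000 = -26.774 permil
α − 1 = ε/1000 = -0.0303
f^(α−1) = 0.24^(-0.0303) = 1.044190
δ_res = (-26.774 + 1000) × 1.044190 − 1000 = 1016.233 − 1000 = 16.23 permil

16.2 permil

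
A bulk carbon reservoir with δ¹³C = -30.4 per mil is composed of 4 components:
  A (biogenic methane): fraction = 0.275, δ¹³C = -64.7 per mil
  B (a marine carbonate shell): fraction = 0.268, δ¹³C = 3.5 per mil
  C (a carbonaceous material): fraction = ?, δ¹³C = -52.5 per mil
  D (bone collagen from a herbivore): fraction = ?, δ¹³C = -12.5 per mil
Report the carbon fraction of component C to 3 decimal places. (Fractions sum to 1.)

Let f_C and f_D be the unknown fractions; fractions sum to 1 so f_C + f_D = 0.457.
Mass balance: Σ fᵢ·δᵢ = δ_bulk ⇒ f_C·(-52.5) + f_D·(-12.5) = -30.4 − (-16.855) = -13.545
Substitute f_D = 0.457 − f_C:
f_C·(-52.5 − -12.5) = -13.545 − 0.457×(-12.5) = -7.833
f_C = -7.833 / -40.0 = 0.1958

0.196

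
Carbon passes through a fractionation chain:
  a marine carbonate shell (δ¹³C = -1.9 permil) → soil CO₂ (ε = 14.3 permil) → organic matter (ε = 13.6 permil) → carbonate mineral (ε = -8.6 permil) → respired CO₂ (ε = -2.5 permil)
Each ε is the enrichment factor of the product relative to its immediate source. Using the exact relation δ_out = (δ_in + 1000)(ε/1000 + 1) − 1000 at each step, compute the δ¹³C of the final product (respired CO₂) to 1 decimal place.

step 1: δ = (-1.90 + 1000)·(14.3/1000 + 1) − 1000 = 12.37 permil
step 2: δ = (12.37 + 1000)·(13.6/1000 + 1) − 1000 = 26.14 permil
step 3: δ = (26.14 + 1000)·(-8.6/1000 + 1) − 1000 = 17.32 permil
step 4: δ = (17.32 + 1000)·(-2.5/1000 + 1) − 1000 = 14.77 permil

14.8 permil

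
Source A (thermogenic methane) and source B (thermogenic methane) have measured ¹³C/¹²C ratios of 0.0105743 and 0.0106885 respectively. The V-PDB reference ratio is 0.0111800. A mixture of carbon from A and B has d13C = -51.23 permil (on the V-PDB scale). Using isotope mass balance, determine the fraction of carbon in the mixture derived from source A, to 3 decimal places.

δ_A = (0.0105743/0.0111800 − 1)×1000 = (0.945823 − 1)×1000 = -54.177 permil
δ_B = (0.0106885/0.0111800 − 1)×1000 = (0.956038 − 1)×1000 = -43.962 permil
f_A = (δ_mix − δ_B)/(δ_A − δ_B) = (-51.23 − (-43.962))/(-54.177 − (-43.962))
f_A = -7.268 / -10.215 = 0.7115

0.711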